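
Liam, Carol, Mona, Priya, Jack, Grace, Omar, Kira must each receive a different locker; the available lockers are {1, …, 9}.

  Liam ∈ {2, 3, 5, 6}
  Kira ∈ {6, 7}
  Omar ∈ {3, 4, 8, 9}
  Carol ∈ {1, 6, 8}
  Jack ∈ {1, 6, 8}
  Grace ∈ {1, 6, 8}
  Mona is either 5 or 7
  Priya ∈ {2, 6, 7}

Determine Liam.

Carol, Jack, Grace between them cover only {1, 6, 8} — a naked triple. Remove those values from Liam, Priya, Omar, Kira.
Kira must be 7 (only option left). Remove 7 from Mona, Priya.
That leaves Mona = 5. So Liam can't be 5.
That leaves Priya = 2. So Liam can't be 2.
So Liam = 3.

3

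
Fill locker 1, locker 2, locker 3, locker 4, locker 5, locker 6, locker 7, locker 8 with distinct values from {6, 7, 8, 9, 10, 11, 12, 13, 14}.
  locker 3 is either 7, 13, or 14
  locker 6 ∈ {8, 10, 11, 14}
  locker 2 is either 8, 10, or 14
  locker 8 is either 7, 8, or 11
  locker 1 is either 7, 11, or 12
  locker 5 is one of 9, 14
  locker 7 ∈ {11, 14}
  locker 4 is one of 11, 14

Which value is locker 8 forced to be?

Among the 8 variables, 9 fits only locker 5 (and all 8 values in {7, 8, 9, 10, 11, 12, 13, 14} must be used), so locker 5 = 9.
The 7 still-open variables together cover exactly {7, 8, 10, 11, 12, 13, 14} — 7 values for 7 variables — and 12 appears only in locker 1's list, so locker 1 = 12.
Among the 6 still-open variables, 13 fits only locker 3 (and all 6 values in {7, 8, 10, 11, 13, 14} must be used), so locker 3 = 13.
The 5 still-open variables draw from only 5 values {7, 8, 10, 11, 14}, so each is used; only locker 8 can be 7, hence locker 8 = 7.

7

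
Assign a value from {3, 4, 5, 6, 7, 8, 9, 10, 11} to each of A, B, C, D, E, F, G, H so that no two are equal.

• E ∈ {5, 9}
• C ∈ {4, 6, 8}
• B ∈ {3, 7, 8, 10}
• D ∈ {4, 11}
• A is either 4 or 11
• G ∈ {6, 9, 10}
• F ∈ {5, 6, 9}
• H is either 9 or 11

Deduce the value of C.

8

A and D between them cover only {4, 11} — a naked pair. Remove those values from C, H.
H has just one choice, so H = 9. Eliminate 9 elsewhere: E, F, G.
E has just one choice, so E = 5. So F can't be 5.
F must be 6 (only option left). So C, G can't be 6.
So C = 8.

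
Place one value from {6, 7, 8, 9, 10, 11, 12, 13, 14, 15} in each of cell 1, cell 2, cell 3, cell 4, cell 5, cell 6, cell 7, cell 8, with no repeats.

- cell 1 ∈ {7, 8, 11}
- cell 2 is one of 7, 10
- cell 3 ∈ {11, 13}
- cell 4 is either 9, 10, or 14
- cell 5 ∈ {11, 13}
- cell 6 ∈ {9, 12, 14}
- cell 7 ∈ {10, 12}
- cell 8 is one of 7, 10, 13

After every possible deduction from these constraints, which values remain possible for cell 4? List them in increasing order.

Among the 8 variables, 8 fits only cell 1 (and all 8 values in {7, 8, 9, 10, 11, 12, 13, 14} must be used), so cell 1 = 8.
The 2 variables cell 3 and cell 5 are confined to {11, 13}, which locks those values in; drop them from cell 8.
The 2 variables cell 2 and cell 8 are confined to {7, 10}, which locks those values in; drop them from cell 4, cell 7.
cell 7 must be 12 (only option left). Strike 12 from cell 6.
No further eliminations apply; cell 4 can still be any of 9, 14.

9, 14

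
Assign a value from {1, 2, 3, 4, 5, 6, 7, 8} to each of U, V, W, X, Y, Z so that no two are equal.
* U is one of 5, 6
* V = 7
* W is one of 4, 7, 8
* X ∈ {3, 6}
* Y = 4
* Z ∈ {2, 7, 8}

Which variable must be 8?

W

V must be 7 (only option left). Strike 7 from W, Z.
Y has just one choice, so Y = 4. Strike 4 from W.
So 8 goes to W.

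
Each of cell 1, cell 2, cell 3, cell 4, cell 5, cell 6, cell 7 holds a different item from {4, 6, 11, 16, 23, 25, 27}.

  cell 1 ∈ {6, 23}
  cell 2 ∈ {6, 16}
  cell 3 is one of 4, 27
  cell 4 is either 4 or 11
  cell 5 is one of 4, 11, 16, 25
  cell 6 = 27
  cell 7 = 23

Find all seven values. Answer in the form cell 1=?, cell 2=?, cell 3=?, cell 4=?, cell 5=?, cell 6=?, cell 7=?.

cell 6's domain is down to {27}, so cell 6 = 27. Eliminate 27 elsewhere: cell 3.
That leaves cell 7 = 23. So cell 1 can't be 23.
cell 1 has just one choice, so cell 1 = 6. Remove 6 from cell 2.
That leaves cell 2 = 16. Eliminate 16 elsewhere: cell 5.
That leaves cell 3 = 4. So cell 4, cell 5 can't be 4.
cell 4's domain is down to {11}, so cell 4 = 11. Strike 11 from cell 5.
cell 5 must be 25 (only option left).

cell 1=6, cell 2=16, cell 3=4, cell 4=11, cell 5=25, cell 6=27, cell 7=23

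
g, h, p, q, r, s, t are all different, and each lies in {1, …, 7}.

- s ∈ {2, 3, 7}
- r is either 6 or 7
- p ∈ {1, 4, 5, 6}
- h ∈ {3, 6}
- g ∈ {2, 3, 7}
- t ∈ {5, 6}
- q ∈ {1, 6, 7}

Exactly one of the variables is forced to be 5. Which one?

t

Among the 7 variables, 4 fits only p (and all 7 values in {1, 2, 3, 4, 5, 6, 7} must be used), so p = 4.
Among the 6 still-open variables, 1 fits only q (and all 6 values in {1, 2, 3, 5, 6, 7} must be used), so q = 1.
The 5 still-open variables draw from only 5 values {2, 3, 5, 6, 7}, so each is used; only t can be 5, hence t = 5.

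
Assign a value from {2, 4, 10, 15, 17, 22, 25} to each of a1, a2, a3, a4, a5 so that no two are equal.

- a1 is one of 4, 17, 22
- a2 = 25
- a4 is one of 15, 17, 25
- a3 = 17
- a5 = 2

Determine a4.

a2 must be 25 (only option left). Strike 25 from a4.
That leaves a3 = 17. Remove 17 from a1, a4.
So a4 = 15.

15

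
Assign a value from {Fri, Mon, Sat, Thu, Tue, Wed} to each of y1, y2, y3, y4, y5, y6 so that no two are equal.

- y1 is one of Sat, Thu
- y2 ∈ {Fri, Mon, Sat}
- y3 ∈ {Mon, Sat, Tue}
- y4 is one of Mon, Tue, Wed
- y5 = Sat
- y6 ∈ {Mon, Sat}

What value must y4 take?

y5 has just one choice, so y5 = Sat. Remove Sat from y1, y2, y3, y6.
y6 has just one choice, so y6 = Mon. Eliminate Mon elsewhere: y2, y3, y4.
y1 has just one choice, so y1 = Thu.
That leaves y2 = Fri.
y3 has just one choice, so y3 = Tue. Eliminate Tue elsewhere: y4.
So y4 = Wed.

Wed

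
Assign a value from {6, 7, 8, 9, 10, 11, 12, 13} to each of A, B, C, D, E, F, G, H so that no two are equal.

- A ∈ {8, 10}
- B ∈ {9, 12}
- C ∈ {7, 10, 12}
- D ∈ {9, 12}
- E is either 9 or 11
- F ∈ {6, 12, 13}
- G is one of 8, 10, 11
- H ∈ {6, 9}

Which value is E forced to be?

11

Among the 8 variables, 7 fits only C (and all 8 values in {6, 7, 8, 9, 10, 11, 12, 13} must be used), so C = 7.
The 7 still-open variables together cover exactly {6, 8, 9, 10, 11, 12, 13} — 7 values for 7 variables — and 13 appears only in F's list, so F = 13.
The 6 still-open variables together cover exactly {6, 8, 9, 10, 11, 12} — 6 values for 6 variables — and 6 appears only in H's list, so H = 6.
B and D share exactly the 2 values {9, 12}; by pigeonhole those values go to them, so strike 9, 12 from E.
So E = 11.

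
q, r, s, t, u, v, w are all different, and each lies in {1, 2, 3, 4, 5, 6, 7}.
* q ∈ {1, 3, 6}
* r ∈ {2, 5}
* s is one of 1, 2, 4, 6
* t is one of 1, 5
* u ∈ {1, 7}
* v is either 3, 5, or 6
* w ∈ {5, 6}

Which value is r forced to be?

2

The 7 variables draw from only 7 values {1, 2, 3, 4, 5, 6, 7}, so each is used; only s can be 4, hence s = 4.
Among the 6 still-open variables, 2 fits only r (and all 6 values in {1, 2, 3, 5, 6, 7} must be used), so r = 2.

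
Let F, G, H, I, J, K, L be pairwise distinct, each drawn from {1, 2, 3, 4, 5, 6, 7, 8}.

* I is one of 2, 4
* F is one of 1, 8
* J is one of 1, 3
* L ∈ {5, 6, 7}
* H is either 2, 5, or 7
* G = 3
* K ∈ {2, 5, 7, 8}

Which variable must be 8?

F

G has just one choice, so G = 3. Strike 3 from J.
J has just one choice, so J = 1. Eliminate 1 elsewhere: F.
So 8 goes to F.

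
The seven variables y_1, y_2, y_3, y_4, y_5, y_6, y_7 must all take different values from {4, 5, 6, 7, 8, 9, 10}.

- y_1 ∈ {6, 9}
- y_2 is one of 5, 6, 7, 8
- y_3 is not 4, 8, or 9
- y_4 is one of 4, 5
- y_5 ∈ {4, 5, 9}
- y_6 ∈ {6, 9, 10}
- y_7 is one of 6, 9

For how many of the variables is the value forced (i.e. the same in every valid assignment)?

3

The 7 variables draw from only 7 values {4, 5, 6, 7, 8, 9, 10}, so each is used; only y_2 can be 8, hence y_2 = 8.
The 6 still-open variables draw from only 6 values {4, 5, 6, 7, 9, 10}, so each is used; only y_3 can be 7, hence y_3 = 7.
Among the 5 still-open variables, 10 fits only y_6 (and all 5 values in {4, 5, 6, 9, 10} must be used), so y_6 = 10.
y_1 and y_7 share exactly the 2 values {6, 9}; by pigeonhole those values go to them, so strike 6, 9 from y_5.
Determined: y_2=8, y_3=7, y_6=10. The other variables each still have more than one consistent value. That makes 3.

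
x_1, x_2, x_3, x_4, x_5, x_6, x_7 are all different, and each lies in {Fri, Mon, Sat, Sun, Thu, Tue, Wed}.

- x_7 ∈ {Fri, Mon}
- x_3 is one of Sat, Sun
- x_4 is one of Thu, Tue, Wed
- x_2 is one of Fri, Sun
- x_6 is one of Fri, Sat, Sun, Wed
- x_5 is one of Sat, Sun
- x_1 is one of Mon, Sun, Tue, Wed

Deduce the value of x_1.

Tue

Among the 7 variables, Thu fits only x_4 (and all 7 values in {Fri, Mon, Sat, Sun, Thu, Tue, Wed} must be used), so x_4 = Thu.
Among the 6 still-open variables, Tue fits only x_1 (and all 6 values in {Fri, Mon, Sat, Sun, Tue, Wed} must be used), so x_1 = Tue.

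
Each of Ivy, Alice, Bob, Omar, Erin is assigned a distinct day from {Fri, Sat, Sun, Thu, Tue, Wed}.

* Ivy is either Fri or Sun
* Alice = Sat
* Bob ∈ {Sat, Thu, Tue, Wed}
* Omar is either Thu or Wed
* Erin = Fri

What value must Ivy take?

Alice must be Sat (only option left). Strike Sat from Bob.
Erin's domain is down to {Fri}, so Erin = Fri. So Ivy can't be Fri.
So Ivy = Sun.

Sun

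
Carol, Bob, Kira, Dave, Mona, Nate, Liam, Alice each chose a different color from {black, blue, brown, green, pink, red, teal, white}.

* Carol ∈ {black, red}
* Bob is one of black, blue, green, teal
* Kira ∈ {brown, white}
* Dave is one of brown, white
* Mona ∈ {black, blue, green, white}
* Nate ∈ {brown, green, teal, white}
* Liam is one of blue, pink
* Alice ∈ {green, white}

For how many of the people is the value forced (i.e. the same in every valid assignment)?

4

The 8 variables draw from only 8 values {black, blue, brown, green, pink, red, teal, white}, so each is used; only Liam can be pink, hence Liam = pink.
The 7 still-open variables together cover exactly {black, blue, brown, green, red, teal, white} — 7 values for 7 variables — and red appears only in Carol's list, so Carol = red.
Kira and Dave share exactly the 2 values {brown, white}; by pigeonhole those values go to them, so strike brown, white from Mona, Nate, Alice.
Alice's domain is down to {green}, so Alice = green. Strike green from Bob, Mona, Nate.
Nate must be teal (only option left). Remove teal from Bob.
Determined: Carol=red, Nate=teal, Liam=pink, Alice=green. The other people each still have more than one consistent value. That makes 4.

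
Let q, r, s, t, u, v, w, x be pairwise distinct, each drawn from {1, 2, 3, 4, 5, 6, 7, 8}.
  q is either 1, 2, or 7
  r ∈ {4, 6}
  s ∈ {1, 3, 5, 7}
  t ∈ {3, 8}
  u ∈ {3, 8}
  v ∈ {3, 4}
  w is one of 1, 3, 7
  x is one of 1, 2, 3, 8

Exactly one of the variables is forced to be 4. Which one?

v

Among the 8 variables, 5 fits only s (and all 8 values in {1, 2, 3, 4, 5, 6, 7, 8} must be used), so s = 5.
The 7 still-open variables together cover exactly {1, 2, 3, 4, 6, 7, 8} — 7 values for 7 variables — and 6 appears only in r's list, so r = 6.
Among the 6 still-open variables, 4 fits only v (and all 6 values in {1, 2, 3, 4, 7, 8} must be used), so v = 4.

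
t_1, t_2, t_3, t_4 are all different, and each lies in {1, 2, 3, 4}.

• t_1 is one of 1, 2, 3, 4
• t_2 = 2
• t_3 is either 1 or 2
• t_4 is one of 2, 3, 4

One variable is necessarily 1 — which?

t_3

t_2's domain is down to {2}, so t_2 = 2. So t_1, t_3, t_4 can't be 2.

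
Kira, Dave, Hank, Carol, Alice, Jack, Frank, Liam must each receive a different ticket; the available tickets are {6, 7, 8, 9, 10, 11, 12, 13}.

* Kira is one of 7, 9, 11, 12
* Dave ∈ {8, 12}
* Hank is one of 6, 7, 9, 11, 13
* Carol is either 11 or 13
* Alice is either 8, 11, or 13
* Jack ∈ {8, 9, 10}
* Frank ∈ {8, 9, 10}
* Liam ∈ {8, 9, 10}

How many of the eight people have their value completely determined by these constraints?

The 8 variables draw from only 8 values {6, 7, 8, 9, 10, 11, 12, 13}, so each is used; only Hank can be 6, hence Hank = 6.
The 7 still-open variables draw from only 7 values {7, 8, 9, 10, 11, 12, 13}, so each is used; only Kira can be 7, hence Kira = 7.
The 6 still-open variables together cover exactly {8, 9, 10, 11, 12, 13} — 6 values for 6 variables — and 12 appears only in Dave's list, so Dave = 12.
Jack, Frank, Liam share exactly the 3 values {8, 9, 10}; by pigeonhole those values go to them, so strike 8, 9, 10 from Alice.
Determined: Kira=7, Dave=12, Hank=6. The other people each still have more than one consistent value. That makes 3.

3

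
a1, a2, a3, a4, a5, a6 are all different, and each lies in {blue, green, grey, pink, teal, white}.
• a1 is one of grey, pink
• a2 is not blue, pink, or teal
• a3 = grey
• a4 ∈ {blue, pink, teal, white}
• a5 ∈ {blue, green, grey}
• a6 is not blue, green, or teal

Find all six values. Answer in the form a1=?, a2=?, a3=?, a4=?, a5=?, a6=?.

a1=pink, a2=green, a3=grey, a4=teal, a5=blue, a6=white

a3's domain is down to {grey}, so a3 = grey. Strike grey from a1, a2, a5, a6.
a1 has just one choice, so a1 = pink. Strike pink from a4, a6.
a6's domain is down to {white}, so a6 = white. So a2, a4 can't be white.
That leaves a2 = green. Remove green from a5.
a5 must be blue (only option left). Strike blue from a4.
That leaves a4 = teal.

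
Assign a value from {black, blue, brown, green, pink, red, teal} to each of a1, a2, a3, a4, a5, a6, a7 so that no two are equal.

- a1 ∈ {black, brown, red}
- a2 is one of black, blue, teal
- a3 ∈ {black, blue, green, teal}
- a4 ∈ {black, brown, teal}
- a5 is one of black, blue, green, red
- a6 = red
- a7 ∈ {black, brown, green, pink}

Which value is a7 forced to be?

pink

a6's domain is down to {red}, so a6 = red. Eliminate red elsewhere: a1, a5.
The 6 still-open variables together cover exactly {black, blue, brown, green, pink, teal} — 6 values for 6 variables — and pink appears only in a7's list, so a7 = pink.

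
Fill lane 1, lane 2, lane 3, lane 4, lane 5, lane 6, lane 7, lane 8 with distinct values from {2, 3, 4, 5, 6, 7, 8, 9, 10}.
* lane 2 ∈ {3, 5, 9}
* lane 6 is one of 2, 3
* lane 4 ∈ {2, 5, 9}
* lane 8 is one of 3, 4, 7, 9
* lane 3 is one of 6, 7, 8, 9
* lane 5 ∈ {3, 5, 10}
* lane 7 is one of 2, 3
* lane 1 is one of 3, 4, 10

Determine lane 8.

7

lane 6 and lane 7 between them cover only {2, 3} — a naked pair. Remove those values from lane 1, lane 2, lane 4, lane 5, lane 8.
lane 2 and lane 4 share exactly the 2 values {5, 9}; by pigeonhole those values go to them, so strike 5, 9 from lane 3, lane 5, lane 8.
lane 5 has just one choice, so lane 5 = 10. Strike 10 from lane 1.
lane 1 must be 4 (only option left). Strike 4 from lane 8.
So lane 8 = 7.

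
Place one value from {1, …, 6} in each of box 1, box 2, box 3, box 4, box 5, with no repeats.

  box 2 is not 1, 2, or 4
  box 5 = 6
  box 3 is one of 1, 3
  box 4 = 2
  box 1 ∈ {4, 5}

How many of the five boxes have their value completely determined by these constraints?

box 4 has just one choice, so box 4 = 2.
box 5's domain is down to {6}, so box 5 = 6. So box 2 can't be 6.
Determined: box 4=2, box 5=6. The other boxes each still have more than one consistent value. That makes 2.

2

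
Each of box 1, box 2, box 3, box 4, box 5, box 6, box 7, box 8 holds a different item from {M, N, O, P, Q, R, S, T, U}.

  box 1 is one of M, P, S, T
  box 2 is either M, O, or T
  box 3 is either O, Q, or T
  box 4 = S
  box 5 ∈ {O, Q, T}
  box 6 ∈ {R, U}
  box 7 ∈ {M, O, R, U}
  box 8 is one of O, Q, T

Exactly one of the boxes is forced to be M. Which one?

box 2

box 4's domain is down to {S}, so box 4 = S. Eliminate S elsewhere: box 1.
The 7 still-open variables together cover exactly {M, O, P, Q, R, T, U} — 7 values for 7 variables — and P appears only in box 1's list, so box 1 = P.
The 3 variables box 3, box 5, box 8 are confined to {O, Q, T}, which locks those values in; drop them from box 2, box 7.
So M goes to box 2.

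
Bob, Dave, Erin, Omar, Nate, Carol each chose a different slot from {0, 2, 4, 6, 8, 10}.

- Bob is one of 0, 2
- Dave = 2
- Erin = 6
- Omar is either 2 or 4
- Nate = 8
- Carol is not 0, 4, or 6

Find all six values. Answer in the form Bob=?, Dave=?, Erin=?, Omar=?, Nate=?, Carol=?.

Dave has just one choice, so Dave = 2. Remove 2 from Bob, Omar, Carol.
Erin's domain is down to {6}, so Erin = 6.
That leaves Omar = 4.
Nate's domain is down to {8}, so Nate = 8. So Carol can't be 8.
Carol has just one choice, so Carol = 10.
Bob has just one choice, so Bob = 0.

Bob=0, Dave=2, Erin=6, Omar=4, Nate=8, Carol=10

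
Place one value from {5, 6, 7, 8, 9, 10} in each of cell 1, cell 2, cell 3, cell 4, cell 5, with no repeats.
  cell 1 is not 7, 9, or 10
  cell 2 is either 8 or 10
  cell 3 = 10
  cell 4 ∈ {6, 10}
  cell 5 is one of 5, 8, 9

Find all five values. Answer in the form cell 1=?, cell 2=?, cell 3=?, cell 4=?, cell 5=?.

cell 1=5, cell 2=8, cell 3=10, cell 4=6, cell 5=9

cell 3 must be 10 (only option left). Remove 10 from cell 2, cell 4.
cell 4 must be 6 (only option left). Eliminate 6 elsewhere: cell 1.
That leaves cell 2 = 8. Strike 8 from cell 1, cell 5.
That leaves cell 1 = 5. Remove 5 from cell 5.
That leaves cell 5 = 9.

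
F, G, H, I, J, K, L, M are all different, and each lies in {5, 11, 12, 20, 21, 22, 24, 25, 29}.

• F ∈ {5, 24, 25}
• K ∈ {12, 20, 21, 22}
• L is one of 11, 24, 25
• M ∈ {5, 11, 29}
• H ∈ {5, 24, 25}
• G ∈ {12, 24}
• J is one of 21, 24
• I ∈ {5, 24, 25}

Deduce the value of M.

29

F, H, I between them cover only {5, 24, 25} — a naked triple. Remove those values from G, J, L, M.
G's domain is down to {12}, so G = 12. Remove 12 from K.
J has just one choice, so J = 21. Strike 21 from K.
That leaves L = 11. So M can't be 11.
So M = 29.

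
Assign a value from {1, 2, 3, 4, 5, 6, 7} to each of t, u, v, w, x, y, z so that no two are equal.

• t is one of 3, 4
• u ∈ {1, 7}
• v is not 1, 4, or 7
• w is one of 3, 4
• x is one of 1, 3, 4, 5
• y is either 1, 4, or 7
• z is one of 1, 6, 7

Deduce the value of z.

6

The 7 variables together cover exactly {1, 2, 3, 4, 5, 6, 7} — 7 values for 7 variables — and 2 appears only in v's list, so v = 2.
Among the 6 still-open variables, 5 fits only x (and all 6 values in {1, 3, 4, 5, 6, 7} must be used), so x = 5.
Among the 5 still-open variables, 6 fits only z (and all 5 values in {1, 3, 4, 6, 7} must be used), so z = 6.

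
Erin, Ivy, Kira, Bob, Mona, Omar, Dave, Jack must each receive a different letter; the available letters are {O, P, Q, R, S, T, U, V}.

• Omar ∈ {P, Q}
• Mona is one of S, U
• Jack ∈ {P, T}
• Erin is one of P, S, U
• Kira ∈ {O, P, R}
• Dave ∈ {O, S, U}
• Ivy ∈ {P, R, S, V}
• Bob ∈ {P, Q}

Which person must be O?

Among the 8 variables, T fits only Jack (and all 8 values in {O, P, Q, R, S, T, U, V} must be used), so Jack = T.
The 7 still-open variables together cover exactly {O, P, Q, R, S, U, V} — 7 values for 7 variables — and V appears only in Ivy's list, so Ivy = V.
Among the 6 still-open variables, R fits only Kira (and all 6 values in {O, P, Q, R, S, U} must be used), so Kira = R.
The 5 still-open variables draw from only 5 values {O, P, Q, S, U}, so each is used; only Dave can be O, hence Dave = O.

Dave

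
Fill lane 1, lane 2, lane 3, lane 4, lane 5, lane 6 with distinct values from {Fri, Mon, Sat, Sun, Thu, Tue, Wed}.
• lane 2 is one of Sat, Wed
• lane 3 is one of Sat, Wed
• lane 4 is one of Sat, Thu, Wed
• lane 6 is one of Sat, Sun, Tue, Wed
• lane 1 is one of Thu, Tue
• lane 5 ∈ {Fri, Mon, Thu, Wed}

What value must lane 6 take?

Sun

The 2 variables lane 2 and lane 3 are confined to {Sat, Wed}, which locks those values in; drop them from lane 4, lane 5, lane 6.
That leaves lane 4 = Thu. Remove Thu from lane 1, lane 5.
lane 1 has just one choice, so lane 1 = Tue. Remove Tue from lane 6.
So lane 6 = Sun.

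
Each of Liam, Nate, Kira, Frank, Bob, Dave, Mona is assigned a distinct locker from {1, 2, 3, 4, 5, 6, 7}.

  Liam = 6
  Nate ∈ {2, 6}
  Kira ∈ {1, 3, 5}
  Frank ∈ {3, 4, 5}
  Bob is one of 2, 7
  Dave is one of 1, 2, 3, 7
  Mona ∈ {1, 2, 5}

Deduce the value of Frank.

Liam has just one choice, so Liam = 6. Remove 6 from Nate.
Nate's domain is down to {2}, so Nate = 2. So Bob, Dave, Mona can't be 2.
Bob's domain is down to {7}, so Bob = 7. Strike 7 from Dave.
Among the 4 still-open variables, 4 fits only Frank (and all 4 values in {1, 3, 4, 5} must be used), so Frank = 4.

4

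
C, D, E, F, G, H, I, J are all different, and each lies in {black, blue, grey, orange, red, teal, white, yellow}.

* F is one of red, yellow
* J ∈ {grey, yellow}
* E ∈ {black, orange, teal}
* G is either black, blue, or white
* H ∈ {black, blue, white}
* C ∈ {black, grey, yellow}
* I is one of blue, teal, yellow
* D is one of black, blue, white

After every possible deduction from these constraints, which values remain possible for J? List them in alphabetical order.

The 8 variables draw from only 8 values {black, blue, grey, orange, red, teal, white, yellow}, so each is used; only E can be orange, hence E = orange.
Among the 7 still-open variables, red fits only F (and all 7 values in {black, blue, grey, red, teal, white, yellow} must be used), so F = red.
The 6 still-open variables together cover exactly {black, blue, grey, teal, white, yellow} — 6 values for 6 variables — and teal appears only in I's list, so I = teal.
The 3 variables D, G, H are confined to {black, blue, white}, which locks those values in; drop them from C.
No further eliminations apply; J can still be any of grey, yellow.

grey, yellow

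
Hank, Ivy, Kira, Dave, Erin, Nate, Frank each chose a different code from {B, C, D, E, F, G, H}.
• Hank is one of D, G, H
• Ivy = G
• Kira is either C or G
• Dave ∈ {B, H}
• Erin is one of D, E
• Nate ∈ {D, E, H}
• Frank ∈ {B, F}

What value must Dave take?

Ivy has just one choice, so Ivy = G. Remove G from Hank, Kira.
Kira has just one choice, so Kira = C.
The 5 still-open variables together cover exactly {B, D, E, F, H} — 5 values for 5 variables — and F appears only in Frank's list, so Frank = F.
Among the 4 still-open variables, B fits only Dave (and all 4 values in {B, D, E, H} must be used), so Dave = B.

B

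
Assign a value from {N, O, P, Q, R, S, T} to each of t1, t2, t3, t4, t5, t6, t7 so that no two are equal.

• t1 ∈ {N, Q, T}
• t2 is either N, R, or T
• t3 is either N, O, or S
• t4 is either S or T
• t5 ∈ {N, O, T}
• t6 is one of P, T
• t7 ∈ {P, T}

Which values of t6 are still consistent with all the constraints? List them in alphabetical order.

P, T

Among the 7 variables, Q fits only t1 (and all 7 values in {N, O, P, Q, R, S, T} must be used), so t1 = Q.
Among the 6 still-open variables, R fits only t2 (and all 6 values in {N, O, P, R, S, T} must be used), so t2 = R.
t6 and t7 between them cover only {P, T} — a naked pair. Remove those values from t4, t5.
t4 must be S (only option left). Eliminate S elsewhere: t3.
No further eliminations apply; t6 can still be any of P, T.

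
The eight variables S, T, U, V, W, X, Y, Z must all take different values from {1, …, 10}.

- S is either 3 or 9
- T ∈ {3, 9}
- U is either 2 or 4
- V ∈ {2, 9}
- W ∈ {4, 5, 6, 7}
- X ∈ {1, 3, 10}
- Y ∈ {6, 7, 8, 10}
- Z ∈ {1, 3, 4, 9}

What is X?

S and T share exactly the 2 values {3, 9}; by pigeonhole those values go to them, so strike 3, 9 from V, X, Z.
V must be 2 (only option left). Strike 2 from U.
U's domain is down to {4}, so U = 4. Eliminate 4 elsewhere: W, Z.
Z has just one choice, so Z = 1. Remove 1 from X.
So X = 10.

10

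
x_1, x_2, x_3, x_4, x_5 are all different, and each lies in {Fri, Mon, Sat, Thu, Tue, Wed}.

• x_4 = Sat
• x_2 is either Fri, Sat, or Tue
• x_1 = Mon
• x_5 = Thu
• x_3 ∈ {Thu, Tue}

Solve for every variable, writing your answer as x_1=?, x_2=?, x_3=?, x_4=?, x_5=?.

x_1=Mon, x_2=Fri, x_3=Tue, x_4=Sat, x_5=Thu

x_1's domain is down to {Mon}, so x_1 = Mon.
x_4 has just one choice, so x_4 = Sat. Eliminate Sat elsewhere: x_2.
x_5 must be Thu (only option left). So x_3 can't be Thu.
x_3 has just one choice, so x_3 = Tue. Strike Tue from x_2.
That leaves x_2 = Fri.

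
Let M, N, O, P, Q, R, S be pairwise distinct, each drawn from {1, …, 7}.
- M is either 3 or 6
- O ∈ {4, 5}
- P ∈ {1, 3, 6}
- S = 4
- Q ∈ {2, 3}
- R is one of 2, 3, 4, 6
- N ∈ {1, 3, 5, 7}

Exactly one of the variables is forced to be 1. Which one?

S's domain is down to {4}, so S = 4. Remove 4 from O, R.
O has just one choice, so O = 5. So N can't be 5.
The 5 still-open variables together cover exactly {1, 2, 3, 6, 7} — 5 values for 5 variables — and 7 appears only in N's list, so N = 7.
The 4 still-open variables together cover exactly {1, 2, 3, 6} — 4 values for 4 variables — and 1 appears only in P's list, so P = 1.

P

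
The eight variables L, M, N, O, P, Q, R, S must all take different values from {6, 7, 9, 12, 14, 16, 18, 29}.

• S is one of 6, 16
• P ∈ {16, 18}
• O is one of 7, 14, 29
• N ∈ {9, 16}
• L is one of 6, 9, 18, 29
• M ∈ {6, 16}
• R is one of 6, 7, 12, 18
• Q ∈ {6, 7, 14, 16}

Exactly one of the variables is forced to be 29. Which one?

L

The 8 variables draw from only 8 values {6, 7, 9, 12, 14, 16, 18, 29}, so each is used; only R can be 12, hence R = 12.
M and S share exactly the 2 values {6, 16}; by pigeonhole those values go to them, so strike 6, 16 from L, N, P, Q.
N's domain is down to {9}, so N = 9. So L can't be 9.
That leaves P = 18. So L can't be 18.
So 29 goes to L.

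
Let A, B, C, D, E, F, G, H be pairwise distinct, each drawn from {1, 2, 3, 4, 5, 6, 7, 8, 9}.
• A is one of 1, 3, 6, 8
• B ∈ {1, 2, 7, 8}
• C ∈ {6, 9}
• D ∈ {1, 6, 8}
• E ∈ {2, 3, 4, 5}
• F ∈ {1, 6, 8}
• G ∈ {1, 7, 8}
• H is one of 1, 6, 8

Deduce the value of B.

2

D, F, H between them cover only {1, 6, 8} — a naked triple. Remove those values from A, B, C, G.
A's domain is down to {3}, so A = 3. Strike 3 from E.
C's domain is down to {9}, so C = 9.
That leaves G = 7. Strike 7 from B.
So B = 2.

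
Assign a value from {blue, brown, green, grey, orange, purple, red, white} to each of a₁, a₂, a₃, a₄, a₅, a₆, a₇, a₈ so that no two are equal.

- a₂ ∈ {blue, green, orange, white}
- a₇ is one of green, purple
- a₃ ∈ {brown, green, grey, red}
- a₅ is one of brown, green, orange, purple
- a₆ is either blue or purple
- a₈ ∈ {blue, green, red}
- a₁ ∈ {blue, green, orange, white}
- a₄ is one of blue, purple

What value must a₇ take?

green

The 8 variables draw from only 8 values {blue, brown, green, grey, orange, purple, red, white}, so each is used; only a₃ can be grey, hence a₃ = grey.
The 7 still-open variables together cover exactly {blue, brown, green, orange, purple, red, white} — 7 values for 7 variables — and brown appears only in a₅'s list, so a₅ = brown.
Among the 6 still-open variables, red fits only a₈ (and all 6 values in {blue, green, orange, purple, red, white} must be used), so a₈ = red.
a₄ and a₆ share exactly the 2 values {blue, purple}; by pigeonhole those values go to them, so strike blue, purple from a₁, a₂, a₇.
So a₇ = green.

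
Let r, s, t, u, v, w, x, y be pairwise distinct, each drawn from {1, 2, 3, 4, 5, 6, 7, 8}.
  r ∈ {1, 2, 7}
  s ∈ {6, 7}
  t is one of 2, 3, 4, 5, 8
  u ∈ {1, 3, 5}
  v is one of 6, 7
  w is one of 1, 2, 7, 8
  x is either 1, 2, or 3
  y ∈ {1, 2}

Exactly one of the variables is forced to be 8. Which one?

The 8 variables draw from only 8 values {1, 2, 3, 4, 5, 6, 7, 8}, so each is used; only t can be 4, hence t = 4.
The 7 still-open variables together cover exactly {1, 2, 3, 5, 6, 7, 8} — 7 values for 7 variables — and 5 appears only in u's list, so u = 5.
Among the 6 still-open variables, 3 fits only x (and all 6 values in {1, 2, 3, 6, 7, 8} must be used), so x = 3.
The 5 still-open variables draw from only 5 values {1, 2, 6, 7, 8}, so each is used; only w can be 8, hence w = 8.

w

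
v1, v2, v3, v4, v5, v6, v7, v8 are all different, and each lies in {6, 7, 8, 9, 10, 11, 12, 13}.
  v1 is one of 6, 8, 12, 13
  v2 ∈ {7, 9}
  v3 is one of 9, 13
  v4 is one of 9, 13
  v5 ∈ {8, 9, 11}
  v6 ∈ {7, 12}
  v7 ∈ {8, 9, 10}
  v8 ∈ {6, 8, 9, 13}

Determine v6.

12

The 8 variables draw from only 8 values {6, 7, 8, 9, 10, 11, 12, 13}, so each is used; only v7 can be 10, hence v7 = 10.
The 7 still-open variables together cover exactly {6, 7, 8, 9, 11, 12, 13} — 7 values for 7 variables — and 11 appears only in v5's list, so v5 = 11.
v3 and v4 share exactly the 2 values {9, 13}; by pigeonhole those values go to them, so strike 9, 13 from v1, v2, v8.
v2 has just one choice, so v2 = 7. Strike 7 from v6.
So v6 = 12.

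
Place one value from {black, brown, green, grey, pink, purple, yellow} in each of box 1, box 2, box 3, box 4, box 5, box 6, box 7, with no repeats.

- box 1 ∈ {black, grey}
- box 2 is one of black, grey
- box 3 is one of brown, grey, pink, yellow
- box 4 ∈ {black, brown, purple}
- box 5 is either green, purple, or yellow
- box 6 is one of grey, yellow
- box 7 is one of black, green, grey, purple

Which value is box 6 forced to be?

The 7 variables together cover exactly {black, brown, green, grey, pink, purple, yellow} — 7 values for 7 variables — and pink appears only in box 3's list, so box 3 = pink.
The 6 still-open variables together cover exactly {black, brown, green, grey, purple, yellow} — 6 values for 6 variables — and brown appears only in box 4's list, so box 4 = brown.
box 1 and box 2 share exactly the 2 values {black, grey}; by pigeonhole those values go to them, so strike black, grey from box 6, box 7.
So box 6 = yellow.

yellow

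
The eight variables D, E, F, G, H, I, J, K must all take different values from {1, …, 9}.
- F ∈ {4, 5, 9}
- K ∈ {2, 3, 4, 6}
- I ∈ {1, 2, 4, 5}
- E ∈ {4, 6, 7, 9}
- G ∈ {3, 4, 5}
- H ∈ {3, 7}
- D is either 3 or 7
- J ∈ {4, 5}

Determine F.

9

The 8 variables together cover exactly {1, 2, 3, 4, 5, 6, 7, 9} — 8 values for 8 variables — and 1 appears only in I's list, so I = 1.
Among the 7 still-open variables, 2 fits only K (and all 7 values in {2, 3, 4, 5, 6, 7, 9} must be used), so K = 2.
The 6 still-open variables together cover exactly {3, 4, 5, 6, 7, 9} — 6 values for 6 variables — and 6 appears only in E's list, so E = 6.
The 5 still-open variables draw from only 5 values {3, 4, 5, 7, 9}, so each is used; only F can be 9, hence F = 9.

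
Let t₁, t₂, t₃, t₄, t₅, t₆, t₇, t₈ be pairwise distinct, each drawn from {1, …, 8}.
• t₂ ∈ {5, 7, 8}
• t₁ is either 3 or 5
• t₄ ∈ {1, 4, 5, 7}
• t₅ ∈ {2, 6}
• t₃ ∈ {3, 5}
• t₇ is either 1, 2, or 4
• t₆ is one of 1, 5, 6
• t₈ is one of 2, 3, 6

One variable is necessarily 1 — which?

The 8 variables together cover exactly {1, 2, 3, 4, 5, 6, 7, 8} — 8 values for 8 variables — and 8 appears only in t₂'s list, so t₂ = 8.
Among the 7 still-open variables, 7 fits only t₄ (and all 7 values in {1, 2, 3, 4, 5, 6, 7} must be used), so t₄ = 7.
The 6 still-open variables together cover exactly {1, 2, 3, 4, 5, 6} — 6 values for 6 variables — and 4 appears only in t₇'s list, so t₇ = 4.
The 5 still-open variables draw from only 5 values {1, 2, 3, 5, 6}, so each is used; only t₆ can be 1, hence t₆ = 1.

t₆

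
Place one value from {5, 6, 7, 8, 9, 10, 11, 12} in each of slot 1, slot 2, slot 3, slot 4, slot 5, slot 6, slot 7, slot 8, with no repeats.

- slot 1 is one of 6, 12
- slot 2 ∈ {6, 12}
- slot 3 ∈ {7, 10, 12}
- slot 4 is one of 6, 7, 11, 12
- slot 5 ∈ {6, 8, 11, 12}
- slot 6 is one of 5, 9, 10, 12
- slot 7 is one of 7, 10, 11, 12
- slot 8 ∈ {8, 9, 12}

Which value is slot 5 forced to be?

8

Among the 8 variables, 5 fits only slot 6 (and all 8 values in {5, 6, 7, 8, 9, 10, 11, 12} must be used), so slot 6 = 5.
Among the 7 still-open variables, 9 fits only slot 8 (and all 7 values in {6, 7, 8, 9, 10, 11, 12} must be used), so slot 8 = 9.
The 6 still-open variables together cover exactly {6, 7, 8, 10, 11, 12} — 6 values for 6 variables — and 8 appears only in slot 5's list, so slot 5 = 8.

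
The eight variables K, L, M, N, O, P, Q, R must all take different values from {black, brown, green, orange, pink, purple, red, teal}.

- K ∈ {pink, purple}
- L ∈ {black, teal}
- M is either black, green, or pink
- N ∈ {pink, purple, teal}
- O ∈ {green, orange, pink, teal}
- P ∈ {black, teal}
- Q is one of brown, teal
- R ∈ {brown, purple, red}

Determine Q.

The 8 variables draw from only 8 values {black, brown, green, orange, pink, purple, red, teal}, so each is used; only O can be orange, hence O = orange.
The 7 still-open variables together cover exactly {black, brown, green, pink, purple, red, teal} — 7 values for 7 variables — and green appears only in M's list, so M = green.
The 6 still-open variables together cover exactly {black, brown, pink, purple, red, teal} — 6 values for 6 variables — and red appears only in R's list, so R = red.
The 5 still-open variables draw from only 5 values {black, brown, pink, purple, teal}, so each is used; only Q can be brown, hence Q = brown.

brown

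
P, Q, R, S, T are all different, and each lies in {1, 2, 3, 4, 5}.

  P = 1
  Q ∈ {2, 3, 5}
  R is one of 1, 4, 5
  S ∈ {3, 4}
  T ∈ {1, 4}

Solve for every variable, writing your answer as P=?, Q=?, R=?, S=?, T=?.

P's domain is down to {1}, so P = 1. Strike 1 from R, T.
That leaves T = 4. Eliminate 4 elsewhere: R, S.
R must be 5 (only option left). So Q can't be 5.
S must be 3 (only option left). Strike 3 from Q.
Q must be 2 (only option left).

P=1, Q=2, R=5, S=3, T=4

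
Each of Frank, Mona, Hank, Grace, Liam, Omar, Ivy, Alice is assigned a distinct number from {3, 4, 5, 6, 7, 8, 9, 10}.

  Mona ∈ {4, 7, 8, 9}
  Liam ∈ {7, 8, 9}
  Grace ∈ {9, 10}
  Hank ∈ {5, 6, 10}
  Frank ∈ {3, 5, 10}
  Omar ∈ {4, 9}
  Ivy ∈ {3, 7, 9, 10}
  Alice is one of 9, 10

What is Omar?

Among the 8 variables, 6 fits only Hank (and all 8 values in {3, 4, 5, 6, 7, 8, 9, 10} must be used), so Hank = 6.
Among the 7 still-open variables, 5 fits only Frank (and all 7 values in {3, 4, 5, 7, 8, 9, 10} must be used), so Frank = 5.
The 6 still-open variables together cover exactly {3, 4, 7, 8, 9, 10} — 6 values for 6 variables — and 3 appears only in Ivy's list, so Ivy = 3.
Grace and Alice share exactly the 2 values {9, 10}; by pigeonhole those values go to them, so strike 9, 10 from Mona, Liam, Omar.
So Omar = 4.

4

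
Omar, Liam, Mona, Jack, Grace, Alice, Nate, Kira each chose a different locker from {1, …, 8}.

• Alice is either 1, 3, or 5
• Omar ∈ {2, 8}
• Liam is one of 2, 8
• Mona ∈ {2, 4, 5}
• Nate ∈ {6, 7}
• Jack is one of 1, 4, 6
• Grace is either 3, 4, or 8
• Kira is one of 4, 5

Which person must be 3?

Grace

The 8 variables together cover exactly {1, 2, 3, 4, 5, 6, 7, 8} — 8 values for 8 variables — and 7 appears only in Nate's list, so Nate = 7.
The 7 still-open variables together cover exactly {1, 2, 3, 4, 5, 6, 8} — 7 values for 7 variables — and 6 appears only in Jack's list, so Jack = 6.
Among the 6 still-open variables, 1 fits only Alice (and all 6 values in {1, 2, 3, 4, 5, 8} must be used), so Alice = 1.
The 5 still-open variables together cover exactly {2, 3, 4, 5, 8} — 5 values for 5 variables — and 3 appears only in Grace's list, so Grace = 3.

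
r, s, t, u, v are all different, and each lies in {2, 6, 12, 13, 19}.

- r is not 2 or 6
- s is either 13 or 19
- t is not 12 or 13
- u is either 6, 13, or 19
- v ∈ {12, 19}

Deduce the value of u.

6

Among the 5 variables, 2 fits only t (and all 5 values in {2, 6, 12, 13, 19} must be used), so t = 2.
The 4 still-open variables together cover exactly {6, 12, 13, 19} — 4 values for 4 variables — and 6 appears only in u's list, so u = 6.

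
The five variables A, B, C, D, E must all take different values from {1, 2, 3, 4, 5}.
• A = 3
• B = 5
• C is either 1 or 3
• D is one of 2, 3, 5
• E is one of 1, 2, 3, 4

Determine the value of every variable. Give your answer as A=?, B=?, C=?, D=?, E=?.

A=3, B=5, C=1, D=2, E=4

A has just one choice, so A = 3. So C, D, E can't be 3.
B must be 5 (only option left). Strike 5 from D.
C has just one choice, so C = 1. Remove 1 from E.
That leaves D = 2. Strike 2 from E.
E must be 4 (only option left).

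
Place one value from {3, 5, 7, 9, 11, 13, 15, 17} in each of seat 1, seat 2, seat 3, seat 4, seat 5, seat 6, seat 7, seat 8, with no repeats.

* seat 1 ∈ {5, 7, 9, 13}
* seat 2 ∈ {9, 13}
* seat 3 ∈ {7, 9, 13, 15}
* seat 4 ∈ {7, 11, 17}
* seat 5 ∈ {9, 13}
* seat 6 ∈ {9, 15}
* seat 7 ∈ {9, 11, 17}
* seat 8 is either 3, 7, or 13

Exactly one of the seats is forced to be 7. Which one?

seat 3

The 8 variables together cover exactly {3, 5, 7, 9, 11, 13, 15, 17} — 8 values for 8 variables — and 3 appears only in seat 8's list, so seat 8 = 3.
The 7 still-open variables draw from only 7 values {5, 7, 9, 11, 13, 15, 17}, so each is used; only seat 1 can be 5, hence seat 1 = 5.
seat 2 and seat 5 share exactly the 2 values {9, 13}; by pigeonhole those values go to them, so strike 9, 13 from seat 3, seat 6, seat 7.
seat 6's domain is down to {15}, so seat 6 = 15. Remove 15 from seat 3.
So 7 goes to seat 3.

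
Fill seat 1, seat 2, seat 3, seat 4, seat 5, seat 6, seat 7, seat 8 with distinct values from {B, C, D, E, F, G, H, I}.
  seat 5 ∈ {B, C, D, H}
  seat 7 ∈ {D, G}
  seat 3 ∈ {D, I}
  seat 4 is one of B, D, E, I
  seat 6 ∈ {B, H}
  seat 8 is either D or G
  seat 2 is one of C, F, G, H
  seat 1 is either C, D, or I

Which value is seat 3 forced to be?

Among the 8 variables, E fits only seat 4 (and all 8 values in {B, C, D, E, F, G, H, I} must be used), so seat 4 = E.
The 7 still-open variables draw from only 7 values {B, C, D, F, G, H, I}, so each is used; only seat 2 can be F, hence seat 2 = F.
seat 7 and seat 8 between them cover only {D, G} — a naked pair. Remove those values from seat 1, seat 3, seat 5.
So seat 3 = I.

I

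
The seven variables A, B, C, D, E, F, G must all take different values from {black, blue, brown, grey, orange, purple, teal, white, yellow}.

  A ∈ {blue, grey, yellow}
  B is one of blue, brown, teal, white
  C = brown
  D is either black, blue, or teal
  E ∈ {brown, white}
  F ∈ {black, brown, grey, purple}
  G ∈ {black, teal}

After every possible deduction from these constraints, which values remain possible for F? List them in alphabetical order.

C must be brown (only option left). So B, E, F can't be brown.
E's domain is down to {white}, so E = white. So B can't be white.
B, D, G share exactly the 3 values {black, blue, teal}; by pigeonhole those values go to them, so strike black, blue, teal from A, F.
No further eliminations apply; F can still be any of grey, purple.

grey, purple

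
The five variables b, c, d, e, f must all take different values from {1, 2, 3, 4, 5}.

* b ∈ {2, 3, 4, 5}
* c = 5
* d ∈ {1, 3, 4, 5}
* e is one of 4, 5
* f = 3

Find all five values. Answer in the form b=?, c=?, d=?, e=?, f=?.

b=2, c=5, d=1, e=4, f=3

c's domain is down to {5}, so c = 5. Eliminate 5 elsewhere: b, d, e.
e has just one choice, so e = 4. So b, d can't be 4.
f's domain is down to {3}, so f = 3. Remove 3 from b, d.
b must be 2 (only option left).
d must be 1 (only option left).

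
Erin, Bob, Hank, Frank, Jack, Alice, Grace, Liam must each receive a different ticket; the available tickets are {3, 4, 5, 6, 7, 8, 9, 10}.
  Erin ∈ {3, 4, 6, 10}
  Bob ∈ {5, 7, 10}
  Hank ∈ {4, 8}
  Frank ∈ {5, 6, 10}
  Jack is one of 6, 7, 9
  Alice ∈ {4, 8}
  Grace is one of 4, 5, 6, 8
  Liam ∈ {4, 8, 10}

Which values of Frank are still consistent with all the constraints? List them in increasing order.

5, 6

The 8 variables draw from only 8 values {3, 4, 5, 6, 7, 8, 9, 10}, so each is used; only Erin can be 3, hence Erin = 3.
The 7 still-open variables draw from only 7 values {4, 5, 6, 7, 8, 9, 10}, so each is used; only Jack can be 9, hence Jack = 9.
The 6 still-open variables draw from only 6 values {4, 5, 6, 7, 8, 10}, so each is used; only Bob can be 7, hence Bob = 7.
Hank and Alice share exactly the 2 values {4, 8}; by pigeonhole those values go to them, so strike 4, 8 from Grace, Liam.
Liam must be 10 (only option left). Remove 10 from Frank.
No further eliminations apply; Frank can still be any of 5, 6.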